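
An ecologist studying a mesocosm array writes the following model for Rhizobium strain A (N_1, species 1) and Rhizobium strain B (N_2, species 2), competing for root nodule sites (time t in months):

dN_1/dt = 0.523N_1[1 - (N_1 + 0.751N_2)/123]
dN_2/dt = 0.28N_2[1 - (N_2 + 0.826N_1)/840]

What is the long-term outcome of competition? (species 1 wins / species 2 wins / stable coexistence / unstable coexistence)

Compare the nullcline intercepts: K1/α12 = 123/0.751 = 164 < K2 = 840; K2/α21 = 840/0.826 = 1020 > K1 = 123.
Since the inequalities point opposite ways, species 2 can invade but species 1 cannot.

species 2 excludes species 1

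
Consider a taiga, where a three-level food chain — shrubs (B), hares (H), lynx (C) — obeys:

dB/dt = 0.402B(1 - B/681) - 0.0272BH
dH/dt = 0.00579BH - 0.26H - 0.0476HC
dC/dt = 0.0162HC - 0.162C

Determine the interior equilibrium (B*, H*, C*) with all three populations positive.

From dC/dt = 0: 0.0162H* = 0.162, so H* = 10.
From dB/dt = 0: 0.402(1 - B*/681) = 0.0272·10, giving B* = 681·(1 - 0.677) = 220.
From dH/dt = 0: 0.00579·220 - 0.26 = 0.0476C*, so C* = 1.02/0.0476 = 21.3.

B* ≈ 220, H* ≈ 10, C* ≈ 21.3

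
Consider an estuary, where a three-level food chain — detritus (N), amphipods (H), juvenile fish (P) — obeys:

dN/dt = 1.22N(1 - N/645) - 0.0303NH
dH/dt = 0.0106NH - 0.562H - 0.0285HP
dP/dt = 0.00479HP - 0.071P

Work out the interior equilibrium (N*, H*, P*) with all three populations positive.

From dP/dt = 0: 0.00479H* = 0.071, so H* = 14.8.
From dN/dt = 0: 1.22(1 - N*/645) = 0.0303·14.8, giving N* = 645·(1 - 0.368) = 408.
From dH/dt = 0: 0.0106·408 - 0.562 = 0.0285P*, so P* = 3.76/0.0285 = 132.

N* ≈ 408, H* ≈ 14.8, P* ≈ 132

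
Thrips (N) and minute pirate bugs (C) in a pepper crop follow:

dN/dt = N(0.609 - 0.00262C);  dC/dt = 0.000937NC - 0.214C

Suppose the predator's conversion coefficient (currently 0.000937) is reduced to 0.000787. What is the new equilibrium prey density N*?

N* ≈ 272

At the interior fixed point, setting dC/dt = 0 with C > 0 fixes N* = (predator death rate)/(NC coefficient) — independent of the other coefficients.
With the change, N* = 0.214/0.000787 = 272; it rises from 228.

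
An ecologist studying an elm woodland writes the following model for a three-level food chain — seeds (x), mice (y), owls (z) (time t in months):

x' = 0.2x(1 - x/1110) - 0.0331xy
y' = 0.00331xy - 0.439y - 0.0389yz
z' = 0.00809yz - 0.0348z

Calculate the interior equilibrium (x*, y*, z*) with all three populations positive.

From dz/dt = 0: 0.00809y* = 0.0348, so y* = 4.3.
From dx/dt = 0: 0.2(1 - x*/1110) = 0.0331·4.3, giving x* = 1110·(1 - 0.712) = 320.
From dy/dt = 0: 0.00331·320 - 0.439 = 0.0389z*, so z* = 0.619/0.0389 = 15.9.

x* ≈ 320, y* ≈ 4.3, z* ≈ 15.9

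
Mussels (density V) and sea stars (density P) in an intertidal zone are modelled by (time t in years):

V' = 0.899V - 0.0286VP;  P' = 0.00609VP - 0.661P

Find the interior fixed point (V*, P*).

V* ≈ 109, P* ≈ 31.4

Set dP/dt = 0 with P > 0: 0.00609V - 0.661 = 0, so V* = 0.661/0.00609 = 109.
Set dV/dt = 0 with V > 0: 0.899 - 0.0286P = 0, so P* = 0.899/0.0286 = 31.4.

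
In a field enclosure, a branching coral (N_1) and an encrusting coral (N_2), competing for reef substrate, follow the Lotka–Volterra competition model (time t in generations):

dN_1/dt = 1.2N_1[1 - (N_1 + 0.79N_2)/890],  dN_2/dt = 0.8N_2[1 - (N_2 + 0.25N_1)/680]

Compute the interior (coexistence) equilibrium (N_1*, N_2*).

N_1* ≈ 440, N_2* ≈ 570

Setting both brackets to zero gives the nullclines N_1 + 0.79N_2 = 890 and 0.25N_1 + N_2 = 680.
Substituting N_2 = 680 - 0.25N_1 into the first: N_1(1 - 0.79·0.25) = 890 - 0.79·680.
So N_1* = 353/0.802 = 440, and then N_2* = 680 - 0.25·440 = 570.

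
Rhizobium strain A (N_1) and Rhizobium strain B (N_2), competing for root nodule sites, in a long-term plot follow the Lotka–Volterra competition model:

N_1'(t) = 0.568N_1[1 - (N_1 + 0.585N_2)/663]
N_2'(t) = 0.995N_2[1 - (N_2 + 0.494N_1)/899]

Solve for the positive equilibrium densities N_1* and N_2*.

Setting both brackets to zero gives the nullclines N_1 + 0.585N_2 = 663 and 0.494N_1 + N_2 = 899.
Substituting N_2 = 899 - 0.494N_1 into the first: N_1(1 - 0.585·0.494) = 663 - 0.585·899.
So N_1* = 137/0.711 = 193, and then N_2* = 899 - 0.494·193 = 804.

N_1* ≈ 193, N_2* ≈ 804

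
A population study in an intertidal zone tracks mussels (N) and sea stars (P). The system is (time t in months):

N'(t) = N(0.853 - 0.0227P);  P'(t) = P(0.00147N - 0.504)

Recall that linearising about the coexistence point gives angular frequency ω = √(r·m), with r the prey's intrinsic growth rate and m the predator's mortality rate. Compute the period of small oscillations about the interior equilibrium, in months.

Here r = 0.853 and m = 0.504, so r·m = 0.43.
ω = √0.43 = 0.656 per month, hence T = 2π/ω ≈ 9.58 months.

T ≈ 9.58 months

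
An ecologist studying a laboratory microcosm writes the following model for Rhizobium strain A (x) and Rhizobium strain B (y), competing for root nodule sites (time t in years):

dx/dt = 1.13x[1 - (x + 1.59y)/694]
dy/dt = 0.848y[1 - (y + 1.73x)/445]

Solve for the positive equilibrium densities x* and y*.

x* ≈ 7.74, y* ≈ 432

Setting both brackets to zero gives the nullclines x + 1.59y = 694 and 1.73x + y = 445.
Substituting y = 445 - 1.73x into the first: x(1 - 1.59·1.73) = 694 - 1.59·445.
So x* = -13.6/-1.75 = 7.74, and then y* = 445 - 1.73·7.74 = 432.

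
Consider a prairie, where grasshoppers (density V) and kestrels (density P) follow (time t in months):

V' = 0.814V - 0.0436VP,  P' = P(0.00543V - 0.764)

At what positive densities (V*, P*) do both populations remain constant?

V* ≈ 141, P* ≈ 18.7

Set dP/dt = 0 with P > 0: 0.00543V - 0.764 = 0, so V* = 0.764/0.00543 = 141.
Set dV/dt = 0 with V > 0: 0.814 - 0.0436P = 0, so P* = 0.814/0.0436 = 18.7.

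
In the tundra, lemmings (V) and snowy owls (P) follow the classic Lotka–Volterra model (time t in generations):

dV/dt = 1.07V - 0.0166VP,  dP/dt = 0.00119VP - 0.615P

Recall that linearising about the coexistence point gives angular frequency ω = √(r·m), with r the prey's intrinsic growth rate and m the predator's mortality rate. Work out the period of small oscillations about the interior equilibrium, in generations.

Here r = 1.07 and m = 0.615, so r·m = 0.658.
ω = √0.658 = 0.811 per generation, hence T = 2π/ω ≈ 7.75 generations.

T ≈ 7.75 generations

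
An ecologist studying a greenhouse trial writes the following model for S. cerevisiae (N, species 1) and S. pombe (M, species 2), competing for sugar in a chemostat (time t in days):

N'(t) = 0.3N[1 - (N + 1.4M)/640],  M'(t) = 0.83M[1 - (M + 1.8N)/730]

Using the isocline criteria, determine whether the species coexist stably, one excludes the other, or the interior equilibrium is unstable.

unstable coexistence (outcome depends on initial conditions)

Compare the nullcline intercepts: K1/α12 = 640/1.4 = 457 < K2 = 730; K2/α21 = 730/1.8 = 406 < K1 = 640.
Since both are reversed, neither can invade when rare; the interior point is a saddle.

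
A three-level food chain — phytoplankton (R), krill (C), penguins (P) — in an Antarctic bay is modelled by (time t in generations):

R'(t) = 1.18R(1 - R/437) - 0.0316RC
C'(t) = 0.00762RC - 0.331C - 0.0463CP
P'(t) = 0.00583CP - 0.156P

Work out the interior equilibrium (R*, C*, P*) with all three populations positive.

R* ≈ 124, C* ≈ 26.8, P* ≈ 13.2

From dP/dt = 0: 0.00583C* = 0.156, so C* = 26.8.
From dR/dt = 0: 1.18(1 - R*/437) = 0.0316·26.8, giving R* = 437·(1 - 0.717) = 124.
From dC/dt = 0: 0.00762·124 - 0.331 = 0.0463P*, so P* = 0.613/0.0463 = 13.2.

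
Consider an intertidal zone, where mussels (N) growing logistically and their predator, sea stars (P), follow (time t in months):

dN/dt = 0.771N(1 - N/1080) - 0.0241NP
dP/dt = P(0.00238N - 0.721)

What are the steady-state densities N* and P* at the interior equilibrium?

From dP/dt = 0 with P > 0: 0.00238N* = 0.721, so N* = 303.
Substitute into dN/dt = 0: 0.771(1 - 303/1080) = 0.0241P*.
The bracket is 0.719, giving P* = 0.555/0.0241 = 23.

N* ≈ 303, P* ≈ 23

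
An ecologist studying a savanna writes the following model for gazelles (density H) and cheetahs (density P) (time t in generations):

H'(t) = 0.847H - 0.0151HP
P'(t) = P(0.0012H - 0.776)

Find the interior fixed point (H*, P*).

Set dP/dt = 0 with P > 0: 0.0012H - 0.776 = 0, so H* = 0.776/0.0012 = 647.
Set dH/dt = 0 with H > 0: 0.847 - 0.0151P = 0, so P* = 0.847/0.0151 = 56.1.

H* ≈ 647, P* ≈ 56.1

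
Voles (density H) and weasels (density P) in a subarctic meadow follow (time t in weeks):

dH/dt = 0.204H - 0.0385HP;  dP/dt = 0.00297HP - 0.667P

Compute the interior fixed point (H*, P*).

Set dP/dt = 0 with P > 0: 0.00297H - 0.667 = 0, so H* = 0.667/0.00297 = 225.
Set dH/dt = 0 with H > 0: 0.204 - 0.0385P = 0, so P* = 0.204/0.0385 = 5.3.

H* ≈ 225, P* ≈ 5.3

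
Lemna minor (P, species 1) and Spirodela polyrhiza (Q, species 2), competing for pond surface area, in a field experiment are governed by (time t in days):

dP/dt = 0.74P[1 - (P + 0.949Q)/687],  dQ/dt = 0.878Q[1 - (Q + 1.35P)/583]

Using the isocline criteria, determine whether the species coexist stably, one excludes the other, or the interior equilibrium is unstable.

Compare the nullcline intercepts: K1/α12 = 687/0.949 = 724 > K2 = 583; K2/α21 = 583/1.35 = 432 < K1 = 687.
Since the inequalities point opposite ways, species 1 can invade but species 2 cannot.

species 1 excludes species 2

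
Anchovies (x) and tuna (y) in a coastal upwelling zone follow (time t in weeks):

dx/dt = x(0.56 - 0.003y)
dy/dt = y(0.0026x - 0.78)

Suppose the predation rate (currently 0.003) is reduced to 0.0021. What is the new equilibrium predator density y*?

At the interior fixed point, setting dx/dt = 0 with x > 0 fixes y* = (prey growth rate)/(xy coefficient) — independent of the other coefficients.
With the change, y* = 0.56/0.0021 = 267; it rises from 187.

y* ≈ 267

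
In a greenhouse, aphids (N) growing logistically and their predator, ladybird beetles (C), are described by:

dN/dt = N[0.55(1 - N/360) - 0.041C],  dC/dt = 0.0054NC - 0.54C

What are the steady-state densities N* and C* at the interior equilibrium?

From dC/dt = 0 with C > 0: 0.0054N* = 0.54, so N* = 100.
Substitute into dN/dt = 0: 0.55(1 - 100/360) = 0.041C*.
The bracket is 0.722, giving C* = 0.397/0.041 = 9.69.

N* ≈ 100, C* ≈ 9.69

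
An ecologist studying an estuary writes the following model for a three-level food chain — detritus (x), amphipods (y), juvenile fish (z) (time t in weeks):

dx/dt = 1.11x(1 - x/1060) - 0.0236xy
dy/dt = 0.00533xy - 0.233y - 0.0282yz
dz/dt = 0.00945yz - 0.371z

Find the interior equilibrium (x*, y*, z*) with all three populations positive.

x* ≈ 175, y* ≈ 39.3, z* ≈ 24.9

From dz/dt = 0: 0.00945y* = 0.371, so y* = 39.3.
From dx/dt = 0: 1.11(1 - x*/1060) = 0.0236·39.3, giving x* = 1060·(1 - 0.835) = 175.
From dy/dt = 0: 0.00533·175 - 0.233 = 0.0282z*, so z* = 0.701/0.0282 = 24.9.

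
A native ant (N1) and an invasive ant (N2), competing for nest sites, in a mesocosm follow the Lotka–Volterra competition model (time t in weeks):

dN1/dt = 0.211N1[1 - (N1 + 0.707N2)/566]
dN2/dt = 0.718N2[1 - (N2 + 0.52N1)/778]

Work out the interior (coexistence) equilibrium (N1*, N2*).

Setting both brackets to zero gives the nullclines N1 + 0.707N2 = 566 and 0.52N1 + N2 = 778.
Substituting N2 = 778 - 0.52N1 into the first: N1(1 - 0.707·0.52) = 566 - 0.707·778.
So N1* = 16/0.632 = 25.2, and then N2* = 778 - 0.52·25.2 = 765.

N1* ≈ 25.2, N2* ≈ 765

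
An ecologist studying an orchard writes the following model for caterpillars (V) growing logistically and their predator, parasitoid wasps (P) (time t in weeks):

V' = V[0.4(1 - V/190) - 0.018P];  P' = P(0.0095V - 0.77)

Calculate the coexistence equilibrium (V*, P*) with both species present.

V* ≈ 81.1, P* ≈ 12.7

From dP/dt = 0 with P > 0: 0.0095V* = 0.77, so V* = 81.1.
Substitute into dV/dt = 0: 0.4(1 - 81.1/190) = 0.018P*.
The bracket is 0.573, giving P* = 0.229/0.018 = 12.7.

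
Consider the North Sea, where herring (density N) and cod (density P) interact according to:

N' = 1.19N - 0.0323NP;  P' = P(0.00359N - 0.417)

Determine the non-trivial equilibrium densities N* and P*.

Set dP/dt = 0 with P > 0: 0.00359N - 0.417 = 0, so N* = 0.417/0.00359 = 116.
Set dN/dt = 0 with N > 0: 1.19 - 0.0323P = 0, so P* = 1.19/0.0323 = 36.8.

N* ≈ 116, P* ≈ 36.8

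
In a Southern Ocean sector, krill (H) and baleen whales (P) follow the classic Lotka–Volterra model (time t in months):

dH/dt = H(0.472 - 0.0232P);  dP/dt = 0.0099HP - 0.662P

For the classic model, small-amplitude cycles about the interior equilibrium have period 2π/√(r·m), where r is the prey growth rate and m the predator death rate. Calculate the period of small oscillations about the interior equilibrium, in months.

Here r = 0.472 and m = 0.662, so r·m = 0.312.
ω = √0.312 = 0.559 per month, hence T = 2π/ω ≈ 11.2 months.

T ≈ 11.2 months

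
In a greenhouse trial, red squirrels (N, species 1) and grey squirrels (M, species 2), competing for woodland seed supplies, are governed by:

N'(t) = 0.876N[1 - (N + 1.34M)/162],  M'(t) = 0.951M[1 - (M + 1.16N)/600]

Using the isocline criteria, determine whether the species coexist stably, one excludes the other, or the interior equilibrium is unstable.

species 2 excludes species 1

Compare the nullcline intercepts: K1/α12 = 162/1.34 = 121 < K2 = 600; K2/α21 = 600/1.16 = 517 > K1 = 162.
Since the inequalities point opposite ways, species 2 can invade but species 1 cannot.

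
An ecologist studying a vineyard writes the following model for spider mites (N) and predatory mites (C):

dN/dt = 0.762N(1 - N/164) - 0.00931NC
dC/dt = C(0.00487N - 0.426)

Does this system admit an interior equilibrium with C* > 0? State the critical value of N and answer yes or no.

The predator equation gives dC/dt > 0 only when N > 0.426/0.00487 = 87.5.
Without the predator, N → K = 164. Since 164 > 87.5, the predator can invade and persist.

Threshold N = 87.5; K > 87.5, so yes, the predator persists.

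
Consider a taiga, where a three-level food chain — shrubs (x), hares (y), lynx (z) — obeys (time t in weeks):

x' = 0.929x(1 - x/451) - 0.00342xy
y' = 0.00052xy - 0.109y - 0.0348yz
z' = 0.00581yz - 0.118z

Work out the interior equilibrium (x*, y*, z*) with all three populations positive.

From dz/dt = 0: 0.00581y* = 0.118, so y* = 20.3.
From dx/dt = 0: 0.929(1 - x*/451) = 0.00342·20.3, giving x* = 451·(1 - 0.0748) = 417.
From dy/dt = 0: 0.00052·417 - 0.109 = 0.0348z*, so z* = 0.108/0.0348 = 3.1.

x* ≈ 417, y* ≈ 20.3, z* ≈ 3.1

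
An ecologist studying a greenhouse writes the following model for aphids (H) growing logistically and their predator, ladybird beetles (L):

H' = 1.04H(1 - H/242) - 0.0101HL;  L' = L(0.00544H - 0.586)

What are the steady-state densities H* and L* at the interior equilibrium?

H* ≈ 108, L* ≈ 57.1

From dL/dt = 0 with L > 0: 0.00544H* = 0.586, so H* = 108.
Substitute into dH/dt = 0: 1.04(1 - 108/242) = 0.0101L*.
The bracket is 0.555, giving L* = 0.577/0.0101 = 57.1.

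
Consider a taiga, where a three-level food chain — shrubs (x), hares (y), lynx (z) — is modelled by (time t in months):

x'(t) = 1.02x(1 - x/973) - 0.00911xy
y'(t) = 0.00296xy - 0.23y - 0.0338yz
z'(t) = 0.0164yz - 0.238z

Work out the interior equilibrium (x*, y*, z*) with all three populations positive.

x* ≈ 847, y* ≈ 14.5, z* ≈ 67.4

From dz/dt = 0: 0.0164y* = 0.238, so y* = 14.5.
From dx/dt = 0: 1.02(1 - x*/973) = 0.00911·14.5, giving x* = 973·(1 - 0.13) = 847.
From dy/dt = 0: 0.00296·847 - 0.23 = 0.0338z*, so z* = 2.28/0.0338 = 67.4.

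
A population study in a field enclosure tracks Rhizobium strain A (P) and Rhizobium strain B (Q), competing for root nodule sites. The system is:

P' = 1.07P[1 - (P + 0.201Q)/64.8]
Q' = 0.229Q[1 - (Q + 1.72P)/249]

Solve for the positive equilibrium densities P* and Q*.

P* ≈ 22.5, Q* ≈ 210

Setting both brackets to zero gives the nullclines P + 0.201Q = 64.8 and 1.72P + Q = 249.
Substituting Q = 249 - 1.72P into the first: P(1 - 0.201·1.72) = 64.8 - 0.201·249.
So P* = 14.8/0.654 = 22.5, and then Q* = 249 - 1.72·22.5 = 210.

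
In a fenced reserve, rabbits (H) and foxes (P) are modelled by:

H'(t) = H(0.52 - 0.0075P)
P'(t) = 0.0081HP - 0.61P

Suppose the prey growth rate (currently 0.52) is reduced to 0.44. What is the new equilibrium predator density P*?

P* ≈ 58.7

At the interior fixed point, setting dH/dt = 0 with H > 0 fixes P* = (prey growth rate)/(HP coefficient) — independent of the other coefficients.
With the change, P* = 0.44/0.0075 = 58.7; it falls from 69.3.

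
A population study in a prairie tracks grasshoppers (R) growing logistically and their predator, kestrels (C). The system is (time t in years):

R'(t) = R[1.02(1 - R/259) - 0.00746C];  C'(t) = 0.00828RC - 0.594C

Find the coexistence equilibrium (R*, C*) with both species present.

From dC/dt = 0 with C > 0: 0.00828R* = 0.594, so R* = 71.7.
Substitute into dR/dt = 0: 1.02(1 - 71.7/259) = 0.00746C*.
The bracket is 0.723, giving C* = 0.737/0.00746 = 98.9.

R* ≈ 71.7, C* ≈ 98.9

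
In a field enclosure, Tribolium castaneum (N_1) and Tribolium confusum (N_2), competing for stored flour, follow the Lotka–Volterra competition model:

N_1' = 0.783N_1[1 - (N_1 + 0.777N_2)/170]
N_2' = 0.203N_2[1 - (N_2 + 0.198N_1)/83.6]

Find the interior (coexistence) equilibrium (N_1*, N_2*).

Setting both brackets to zero gives the nullclines N_1 + 0.777N_2 = 170 and 0.198N_1 + N_2 = 83.6.
Substituting N_2 = 83.6 - 0.198N_1 into the first: N_1(1 - 0.777·0.198) = 170 - 0.777·83.6.
So N_1* = 105/0.846 = 124, and then N_2* = 83.6 - 0.198·124 = 59.

N_1* ≈ 124, N_2* ≈ 59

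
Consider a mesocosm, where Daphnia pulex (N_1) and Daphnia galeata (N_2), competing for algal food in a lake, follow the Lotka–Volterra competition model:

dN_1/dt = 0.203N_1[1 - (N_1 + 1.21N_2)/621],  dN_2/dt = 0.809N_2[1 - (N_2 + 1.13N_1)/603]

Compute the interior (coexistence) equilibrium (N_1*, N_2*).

N_1* ≈ 296, N_2* ≈ 269

Setting both brackets to zero gives the nullclines N_1 + 1.21N_2 = 621 and 1.13N_1 + N_2 = 603.
Substituting N_2 = 603 - 1.13N_1 into the first: N_1(1 - 1.21·1.13) = 621 - 1.21·603.
So N_1* = -109/-0.367 = 296, and then N_2* = 603 - 1.13·296 = 269.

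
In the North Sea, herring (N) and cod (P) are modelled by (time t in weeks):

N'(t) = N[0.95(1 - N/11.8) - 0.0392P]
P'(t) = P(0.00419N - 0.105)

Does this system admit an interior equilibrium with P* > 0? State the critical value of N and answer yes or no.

Threshold N = 25.1; K < 25.1, so no, the predator goes extinct.

The predator equation gives dP/dt > 0 only when N > 0.105/0.00419 = 25.1.
Without the predator, N → K = 11.8. Since 11.8 < 25.1, the predator cannot invade.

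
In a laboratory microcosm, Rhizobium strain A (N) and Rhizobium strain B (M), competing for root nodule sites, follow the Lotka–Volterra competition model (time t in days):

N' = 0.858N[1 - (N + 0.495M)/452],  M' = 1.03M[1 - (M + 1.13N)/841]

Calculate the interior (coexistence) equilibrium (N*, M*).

N* ≈ 81, M* ≈ 749

Setting both brackets to zero gives the nullclines N + 0.495M = 452 and 1.13N + M = 841.
Substituting M = 841 - 1.13N into the first: N(1 - 0.495·1.13) = 452 - 0.495·841.
So N* = 35.7/0.441 = 81, and then M* = 841 - 1.13·81 = 749.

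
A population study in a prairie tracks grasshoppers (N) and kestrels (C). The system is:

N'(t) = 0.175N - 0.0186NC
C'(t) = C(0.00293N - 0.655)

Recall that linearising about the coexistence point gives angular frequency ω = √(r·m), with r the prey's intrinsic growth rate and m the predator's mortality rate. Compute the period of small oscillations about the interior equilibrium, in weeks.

Here r = 0.175 and m = 0.655, so r·m = 0.115.
ω = √0.115 = 0.339 per week, hence T = 2π/ω ≈ 18.6 weeks.

T ≈ 18.6 weeks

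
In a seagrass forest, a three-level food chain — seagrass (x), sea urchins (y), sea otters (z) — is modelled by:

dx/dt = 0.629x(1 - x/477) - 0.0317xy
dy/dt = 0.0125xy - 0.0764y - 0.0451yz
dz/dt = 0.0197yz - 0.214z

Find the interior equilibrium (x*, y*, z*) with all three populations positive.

From dz/dt = 0: 0.0197y* = 0.214, so y* = 10.9.
From dx/dt = 0: 0.629(1 - x*/477) = 0.0317·10.9, giving x* = 477·(1 - 0.547) = 216.
From dy/dt = 0: 0.0125·216 - 0.0764 = 0.0451z*, so z* = 2.62/0.0451 = 58.1.

x* ≈ 216, y* ≈ 10.9, z* ≈ 58.1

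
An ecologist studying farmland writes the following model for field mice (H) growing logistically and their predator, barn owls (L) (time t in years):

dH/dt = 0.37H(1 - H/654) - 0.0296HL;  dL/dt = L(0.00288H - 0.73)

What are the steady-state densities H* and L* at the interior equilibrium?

H* ≈ 253, L* ≈ 7.66

From dL/dt = 0 with L > 0: 0.00288H* = 0.73, so H* = 253.
Substitute into dH/dt = 0: 0.37(1 - 253/654) = 0.0296L*.
The bracket is 0.612, giving L* = 0.227/0.0296 = 7.66.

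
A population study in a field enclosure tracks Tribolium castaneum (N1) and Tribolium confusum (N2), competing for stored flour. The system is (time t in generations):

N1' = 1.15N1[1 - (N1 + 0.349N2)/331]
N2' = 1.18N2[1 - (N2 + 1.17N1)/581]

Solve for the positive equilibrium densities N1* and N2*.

N1* ≈ 217, N2* ≈ 327

Setting both brackets to zero gives the nullclines N1 + 0.349N2 = 331 and 1.17N1 + N2 = 581.
Substituting N2 = 581 - 1.17N1 into the first: N1(1 - 0.349·1.17) = 331 - 0.349·581.
So N1* = 128/0.592 = 217, and then N2* = 581 - 1.17·217 = 327.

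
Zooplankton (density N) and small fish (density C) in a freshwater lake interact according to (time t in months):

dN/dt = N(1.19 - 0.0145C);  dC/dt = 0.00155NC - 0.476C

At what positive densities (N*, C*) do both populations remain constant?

Set dC/dt = 0 with C > 0: 0.00155N - 0.476 = 0, so N* = 0.476/0.00155 = 307.
Set dN/dt = 0 with N > 0: 1.19 - 0.0145C = 0, so C* = 1.19/0.0145 = 82.1.

N* ≈ 307, C* ≈ 82.1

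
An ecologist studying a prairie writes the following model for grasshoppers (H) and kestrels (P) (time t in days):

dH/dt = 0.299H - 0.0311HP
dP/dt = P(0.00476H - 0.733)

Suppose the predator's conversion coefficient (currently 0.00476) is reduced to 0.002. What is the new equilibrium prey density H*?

At the interior fixed point, setting dP/dt = 0 with P > 0 fixes H* = (predator death rate)/(HP coefficient) — independent of the other coefficients.
With the change, H* = 0.733/0.002 = 366; it rises from 154.

H* ≈ 366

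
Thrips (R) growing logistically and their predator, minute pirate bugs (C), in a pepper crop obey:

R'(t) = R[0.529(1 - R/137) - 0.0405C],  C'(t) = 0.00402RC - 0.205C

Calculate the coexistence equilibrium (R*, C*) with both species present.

R* ≈ 51, C* ≈ 8.2

From dC/dt = 0 with C > 0: 0.00402R* = 0.205, so R* = 51.
Substitute into dR/dt = 0: 0.529(1 - 51/137) = 0.0405C*.
The bracket is 0.628, giving C* = 0.332/0.0405 = 8.2.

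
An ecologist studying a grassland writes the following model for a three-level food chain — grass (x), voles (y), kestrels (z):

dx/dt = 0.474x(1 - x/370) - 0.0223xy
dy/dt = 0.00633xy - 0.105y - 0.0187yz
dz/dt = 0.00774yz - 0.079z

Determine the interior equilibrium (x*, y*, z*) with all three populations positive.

x* ≈ 192, y* ≈ 10.2, z* ≈ 59.5

From dz/dt = 0: 0.00774y* = 0.079, so y* = 10.2.
From dx/dt = 0: 0.474(1 - x*/370) = 0.0223·10.2, giving x* = 370·(1 - 0.48) = 192.
From dy/dt = 0: 0.00633·192 - 0.105 = 0.0187z*, so z* = 1.11/0.0187 = 59.5.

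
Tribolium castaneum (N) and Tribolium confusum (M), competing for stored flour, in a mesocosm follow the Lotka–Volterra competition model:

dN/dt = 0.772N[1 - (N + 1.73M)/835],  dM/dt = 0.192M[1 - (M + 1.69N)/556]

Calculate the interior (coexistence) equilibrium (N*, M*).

N* ≈ 66, M* ≈ 445

Setting both brackets to zero gives the nullclines N + 1.73M = 835 and 1.69N + M = 556.
Substituting M = 556 - 1.69N into the first: N(1 - 1.73·1.69) = 835 - 1.73·556.
So N* = -127/-1.92 = 66, and then M* = 556 - 1.69·66 = 445.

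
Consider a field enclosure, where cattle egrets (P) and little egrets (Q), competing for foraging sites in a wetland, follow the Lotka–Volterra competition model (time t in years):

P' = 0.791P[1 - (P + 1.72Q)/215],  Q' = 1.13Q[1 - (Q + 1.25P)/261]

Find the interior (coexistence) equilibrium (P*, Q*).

P* ≈ 203, Q* ≈ 6.74

Setting both brackets to zero gives the nullclines P + 1.72Q = 215 and 1.25P + Q = 261.
Substituting Q = 261 - 1.25P into the first: P(1 - 1.72·1.25) = 215 - 1.72·261.
So P* = -234/-1.15 = 203, and then Q* = 261 - 1.25·203 = 6.74.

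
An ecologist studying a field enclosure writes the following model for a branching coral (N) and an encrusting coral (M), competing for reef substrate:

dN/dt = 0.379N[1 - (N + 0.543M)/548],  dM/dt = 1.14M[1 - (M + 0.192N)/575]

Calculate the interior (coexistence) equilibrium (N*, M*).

N* ≈ 263, M* ≈ 524

Setting both brackets to zero gives the nullclines N + 0.543M = 548 and 0.192N + M = 575.
Substituting M = 575 - 0.192N into the first: N(1 - 0.543·0.192) = 548 - 0.543·575.
So N* = 236/0.896 = 263, and then M* = 575 - 0.192·263 = 524.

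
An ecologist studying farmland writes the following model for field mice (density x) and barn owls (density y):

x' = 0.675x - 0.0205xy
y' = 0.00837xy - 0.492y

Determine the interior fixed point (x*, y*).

x* ≈ 58.8, y* ≈ 32.9

Set dy/dt = 0 with y > 0: 0.00837x - 0.492 = 0, so x* = 0.492/0.00837 = 58.8.
Set dx/dt = 0 with x > 0: 0.675 - 0.0205y = 0, so y* = 0.675/0.0205 = 32.9.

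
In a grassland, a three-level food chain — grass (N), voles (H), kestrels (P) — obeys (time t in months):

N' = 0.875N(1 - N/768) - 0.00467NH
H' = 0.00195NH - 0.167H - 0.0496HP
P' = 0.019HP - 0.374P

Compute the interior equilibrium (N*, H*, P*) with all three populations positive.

N* ≈ 687, H* ≈ 19.7, P* ≈ 23.7

From dP/dt = 0: 0.019H* = 0.374, so H* = 19.7.
From dN/dt = 0: 0.875(1 - N*/768) = 0.00467·19.7, giving N* = 768·(1 - 0.105) = 687.
From dH/dt = 0: 0.00195·687 - 0.167 = 0.0496P*, so P* = 1.17/0.0496 = 23.7.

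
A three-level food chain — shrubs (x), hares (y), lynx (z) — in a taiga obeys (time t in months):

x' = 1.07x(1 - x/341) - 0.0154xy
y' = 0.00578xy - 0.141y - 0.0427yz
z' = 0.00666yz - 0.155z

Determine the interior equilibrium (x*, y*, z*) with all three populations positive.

From dz/dt = 0: 0.00666y* = 0.155, so y* = 23.3.
From dx/dt = 0: 1.07(1 - x*/341) = 0.0154·23.3, giving x* = 341·(1 - 0.335) = 227.
From dy/dt = 0: 0.00578·227 - 0.141 = 0.0427z*, so z* = 1.17/0.0427 = 27.4.

x* ≈ 227, y* ≈ 23.3, z* ≈ 27.4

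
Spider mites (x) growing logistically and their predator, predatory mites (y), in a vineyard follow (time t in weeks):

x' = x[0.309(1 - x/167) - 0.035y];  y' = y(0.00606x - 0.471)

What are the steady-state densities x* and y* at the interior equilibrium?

From dy/dt = 0 with y > 0: 0.00606x* = 0.471, so x* = 77.7.
Substitute into dx/dt = 0: 0.309(1 - 77.7/167) = 0.035y*.
The bracket is 0.535, giving y* = 0.165/0.035 = 4.72.

x* ≈ 77.7, y* ≈ 4.72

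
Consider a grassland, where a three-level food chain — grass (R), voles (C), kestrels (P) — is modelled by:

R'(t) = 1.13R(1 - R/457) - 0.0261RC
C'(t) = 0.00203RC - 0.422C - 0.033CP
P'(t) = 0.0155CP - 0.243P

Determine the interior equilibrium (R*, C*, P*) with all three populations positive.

From dP/dt = 0: 0.0155C* = 0.243, so C* = 15.7.
From dR/dt = 0: 1.13(1 - R*/457) = 0.0261·15.7, giving R* = 457·(1 - 0.362) = 292.
From dC/dt = 0: 0.00203·292 - 0.422 = 0.033P*, so P* = 0.17/0.033 = 5.14.

R* ≈ 292, C* ≈ 15.7, P* ≈ 5.14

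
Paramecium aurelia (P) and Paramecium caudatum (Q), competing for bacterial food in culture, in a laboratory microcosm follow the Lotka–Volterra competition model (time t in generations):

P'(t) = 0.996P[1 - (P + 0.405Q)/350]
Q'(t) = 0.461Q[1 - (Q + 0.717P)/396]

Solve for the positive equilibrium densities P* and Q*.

Setting both brackets to zero gives the nullclines P + 0.405Q = 350 and 0.717P + Q = 396.
Substituting Q = 396 - 0.717P into the first: P(1 - 0.405·0.717) = 350 - 0.405·396.
So P* = 190/0.71 = 267, and then Q* = 396 - 0.717·267 = 204.

P* ≈ 267, Q* ≈ 204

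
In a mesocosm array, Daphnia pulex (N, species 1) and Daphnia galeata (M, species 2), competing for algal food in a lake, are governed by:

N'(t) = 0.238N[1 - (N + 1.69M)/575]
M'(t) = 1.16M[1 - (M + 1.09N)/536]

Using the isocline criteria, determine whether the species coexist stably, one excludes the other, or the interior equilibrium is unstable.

unstable coexistence (outcome depends on initial conditions)

Compare the nullcline intercepts: K1/α12 = 575/1.69 = 340 < K2 = 536; K2/α21 = 536/1.09 = 492 < K1 = 575.
Since both are reversed, neither can invade when rare; the interior point is a saddle.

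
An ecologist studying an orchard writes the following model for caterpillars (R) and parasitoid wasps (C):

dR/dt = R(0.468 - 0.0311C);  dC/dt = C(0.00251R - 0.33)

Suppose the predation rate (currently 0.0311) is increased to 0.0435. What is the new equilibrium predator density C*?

C* ≈ 10.8

At the interior fixed point, setting dR/dt = 0 with R > 0 fixes C* = (prey growth rate)/(RC coefficient) — independent of the other coefficients.
With the change, C* = 0.468/0.0435 = 10.8; it falls from 15.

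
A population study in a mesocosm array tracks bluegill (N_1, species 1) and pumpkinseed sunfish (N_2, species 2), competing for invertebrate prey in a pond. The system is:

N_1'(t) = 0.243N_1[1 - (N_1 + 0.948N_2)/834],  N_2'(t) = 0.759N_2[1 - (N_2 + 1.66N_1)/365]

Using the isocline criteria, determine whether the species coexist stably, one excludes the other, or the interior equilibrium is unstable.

Compare the nullcline intercepts: K1/α12 = 834/0.948 = 880 > K2 = 365; K2/α21 = 365/1.66 = 220 < K1 = 834.
Since the inequalities point opposite ways, species 1 can invade but species 2 cannot.

species 1 excludes species 2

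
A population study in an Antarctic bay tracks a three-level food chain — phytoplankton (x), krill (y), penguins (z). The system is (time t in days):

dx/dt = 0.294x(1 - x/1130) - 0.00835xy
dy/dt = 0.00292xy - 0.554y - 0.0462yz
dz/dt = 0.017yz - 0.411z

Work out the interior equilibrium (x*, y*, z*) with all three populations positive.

x* ≈ 354, y* ≈ 24.2, z* ≈ 10.4

From dz/dt = 0: 0.017y* = 0.411, so y* = 24.2.
From dx/dt = 0: 0.294(1 - x*/1130) = 0.00835·24.2, giving x* = 1130·(1 - 0.687) = 354.
From dy/dt = 0: 0.00292·354 - 0.554 = 0.0462z*, so z* = 0.48/0.0462 = 10.4.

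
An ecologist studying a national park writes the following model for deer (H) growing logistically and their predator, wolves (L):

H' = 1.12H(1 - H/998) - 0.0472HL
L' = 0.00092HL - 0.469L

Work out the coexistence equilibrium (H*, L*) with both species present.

H* ≈ 510, L* ≈ 11.6

From dL/dt = 0 with L > 0: 0.00092H* = 0.469, so H* = 510.
Substitute into dH/dt = 0: 1.12(1 - 510/998) = 0.0472L*.
The bracket is 0.489, giving L* = 0.548/0.0472 = 11.6.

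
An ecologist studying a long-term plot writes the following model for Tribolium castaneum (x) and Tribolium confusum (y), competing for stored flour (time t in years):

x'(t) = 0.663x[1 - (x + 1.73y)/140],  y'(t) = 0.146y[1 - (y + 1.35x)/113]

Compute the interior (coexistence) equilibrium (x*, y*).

x* ≈ 41.5, y* ≈ 56.9

Setting both brackets to zero gives the nullclines x + 1.73y = 140 and 1.35x + y = 113.
Substituting y = 113 - 1.35x into the first: x(1 - 1.73·1.35) = 140 - 1.73·113.
So x* = -55.5/-1.34 = 41.5, and then y* = 113 - 1.35·41.5 = 56.9.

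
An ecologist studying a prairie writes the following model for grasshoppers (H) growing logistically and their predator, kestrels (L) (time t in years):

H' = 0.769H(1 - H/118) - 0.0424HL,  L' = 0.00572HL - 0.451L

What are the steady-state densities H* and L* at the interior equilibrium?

H* ≈ 78.8, L* ≈ 6.02

From dL/dt = 0 with L > 0: 0.00572H* = 0.451, so H* = 78.8.
Substitute into dH/dt = 0: 0.769(1 - 78.8/118) = 0.0424L*.
The bracket is 0.332, giving L* = 0.255/0.0424 = 6.02.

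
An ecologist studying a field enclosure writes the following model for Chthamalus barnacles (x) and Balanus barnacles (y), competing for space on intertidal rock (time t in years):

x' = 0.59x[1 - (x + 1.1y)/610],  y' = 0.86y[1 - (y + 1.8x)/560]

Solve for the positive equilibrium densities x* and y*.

Setting both brackets to zero gives the nullclines x + 1.1y = 610 and 1.8x + y = 560.
Substituting y = 560 - 1.8x into the first: x(1 - 1.1·1.8) = 610 - 1.1·560.
So x* = -6/-0.98 = 6.12, and then y* = 560 - 1.8·6.12 = 549.

x* ≈ 6.12, y* ≈ 549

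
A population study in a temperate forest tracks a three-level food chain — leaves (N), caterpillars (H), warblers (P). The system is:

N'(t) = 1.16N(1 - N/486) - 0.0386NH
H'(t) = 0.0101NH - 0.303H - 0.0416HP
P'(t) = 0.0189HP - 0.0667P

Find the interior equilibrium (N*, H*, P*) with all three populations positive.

From dP/dt = 0: 0.0189H* = 0.0667, so H* = 3.53.
From dN/dt = 0: 1.16(1 - N*/486) = 0.0386·3.53, giving N* = 486·(1 - 0.117) = 429.
From dH/dt = 0: 0.0101·429 - 0.303 = 0.0416P*, so P* = 4.03/0.0416 = 96.9.

N* ≈ 429, H* ≈ 3.53, P* ≈ 96.9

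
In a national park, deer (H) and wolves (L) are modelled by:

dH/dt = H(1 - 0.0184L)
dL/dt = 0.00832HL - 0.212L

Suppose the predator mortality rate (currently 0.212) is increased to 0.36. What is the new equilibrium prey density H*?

At the interior fixed point, setting dL/dt = 0 with L > 0 fixes H* = (predator death rate)/(HL coefficient) — independent of the other coefficients.
With the change, H* = 0.36/0.00832 = 43.3; it rises from 25.5.

H* ≈ 43.3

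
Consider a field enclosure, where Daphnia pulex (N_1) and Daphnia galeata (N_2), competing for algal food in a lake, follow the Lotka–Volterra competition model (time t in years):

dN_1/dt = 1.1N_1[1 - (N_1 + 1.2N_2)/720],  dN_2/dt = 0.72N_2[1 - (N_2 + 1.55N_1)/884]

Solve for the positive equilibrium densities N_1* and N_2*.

Setting both brackets to zero gives the nullclines N_1 + 1.2N_2 = 720 and 1.55N_1 + N_2 = 884.
Substituting N_2 = 884 - 1.55N_1 into the first: N_1(1 - 1.2·1.55) = 720 - 1.2·884.
So N_1* = -341/-0.86 = 396, and then N_2* = 884 - 1.55·396 = 270.

N_1* ≈ 396, N_2* ≈ 270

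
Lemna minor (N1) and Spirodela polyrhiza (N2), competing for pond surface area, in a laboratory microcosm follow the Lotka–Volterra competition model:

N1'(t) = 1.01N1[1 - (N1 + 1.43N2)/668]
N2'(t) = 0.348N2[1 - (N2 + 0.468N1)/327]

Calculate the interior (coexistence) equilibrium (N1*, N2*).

Setting both brackets to zero gives the nullclines N1 + 1.43N2 = 668 and 0.468N1 + N2 = 327.
Substituting N2 = 327 - 0.468N1 into the first: N1(1 - 1.43·0.468) = 668 - 1.43·327.
So N1* = 200/0.331 = 606, and then N2* = 327 - 0.468·606 = 43.5.

N1* ≈ 606, N2* ≈ 43.5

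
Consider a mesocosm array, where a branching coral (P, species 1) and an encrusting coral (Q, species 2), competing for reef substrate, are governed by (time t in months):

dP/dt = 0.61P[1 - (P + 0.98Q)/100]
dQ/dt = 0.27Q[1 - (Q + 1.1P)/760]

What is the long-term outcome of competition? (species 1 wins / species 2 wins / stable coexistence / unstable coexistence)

Compare the nullcline intercepts: K1/α12 = 100/0.98 = 102 < K2 = 760; K2/α21 = 760/1.1 = 691 > K1 = 100.
Since the inequalities point opposite ways, species 2 can invade but species 1 cannot.

species 2 excludes species 1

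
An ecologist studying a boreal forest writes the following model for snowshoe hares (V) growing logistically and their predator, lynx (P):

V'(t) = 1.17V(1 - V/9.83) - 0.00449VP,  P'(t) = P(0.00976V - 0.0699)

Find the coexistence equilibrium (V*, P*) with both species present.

V* ≈ 7.16, P* ≈ 70.7

From dP/dt = 0 with P > 0: 0.00976V* = 0.0699, so V* = 7.16.
Substitute into dV/dt = 0: 1.17(1 - 7.16/9.83) = 0.00449P*.
The bracket is 0.271, giving P* = 0.318/0.00449 = 70.7.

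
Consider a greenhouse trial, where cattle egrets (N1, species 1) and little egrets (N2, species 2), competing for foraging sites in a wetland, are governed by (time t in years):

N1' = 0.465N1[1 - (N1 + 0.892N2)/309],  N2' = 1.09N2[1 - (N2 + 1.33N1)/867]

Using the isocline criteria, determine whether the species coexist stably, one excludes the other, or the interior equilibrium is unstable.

species 2 excludes species 1

Compare the nullcline intercepts: K1/α12 = 309/0.892 = 346 < K2 = 867; K2/α21 = 867/1.33 = 652 > K1 = 309.
Since the inequalities point opposite ways, species 2 can invade but species 1 cannot.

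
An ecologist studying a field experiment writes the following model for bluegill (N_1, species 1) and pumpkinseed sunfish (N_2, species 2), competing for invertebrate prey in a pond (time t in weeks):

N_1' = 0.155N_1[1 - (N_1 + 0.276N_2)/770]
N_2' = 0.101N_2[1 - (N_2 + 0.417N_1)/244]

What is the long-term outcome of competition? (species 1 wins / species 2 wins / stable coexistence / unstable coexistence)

species 1 excludes species 2

Compare the nullcline intercepts: K1/α12 = 770/0.276 = 2790 > K2 = 244; K2/α21 = 244/0.417 = 585 < K1 = 770.
Since the inequalities point opposite ways, species 1 can invade but species 2 cannot.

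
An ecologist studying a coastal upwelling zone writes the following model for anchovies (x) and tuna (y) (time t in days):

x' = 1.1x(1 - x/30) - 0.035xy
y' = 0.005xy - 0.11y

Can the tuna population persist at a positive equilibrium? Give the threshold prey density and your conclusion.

The predator equation gives dy/dt > 0 only when x > 0.11/0.005 = 22.
Without the predator, x → K = 30. Since 30 > 22, the predator can invade and persist.

Threshold x = 22; K > 22, so yes, the predator persists.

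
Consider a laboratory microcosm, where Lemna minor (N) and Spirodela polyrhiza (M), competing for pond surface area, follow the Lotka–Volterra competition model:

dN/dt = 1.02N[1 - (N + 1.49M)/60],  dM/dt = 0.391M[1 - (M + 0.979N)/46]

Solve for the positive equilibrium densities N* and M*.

N* ≈ 18.6, M* ≈ 27.8

Setting both brackets to zero gives the nullclines N + 1.49M = 60 and 0.979N + M = 46.
Substituting M = 46 - 0.979N into the first: N(1 - 1.49·0.979) = 60 - 1.49·46.
So N* = -8.54/-0.459 = 18.6, and then M* = 46 - 0.979·18.6 = 27.8.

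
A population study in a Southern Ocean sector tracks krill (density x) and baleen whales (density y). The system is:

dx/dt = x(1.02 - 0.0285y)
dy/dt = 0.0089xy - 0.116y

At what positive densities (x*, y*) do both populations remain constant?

Set dy/dt = 0 with y > 0: 0.0089x - 0.116 = 0, so x* = 0.116/0.0089 = 13.
Set dx/dt = 0 with x > 0: 1.02 - 0.0285y = 0, so y* = 1.02/0.0285 = 35.8.

x* ≈ 13, y* ≈ 35.8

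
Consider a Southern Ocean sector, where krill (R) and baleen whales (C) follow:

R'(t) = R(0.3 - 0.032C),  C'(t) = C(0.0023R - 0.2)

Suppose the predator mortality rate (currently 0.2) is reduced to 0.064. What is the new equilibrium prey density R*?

At the interior fixed point, setting dC/dt = 0 with C > 0 fixes R* = (predator death rate)/(RC coefficient) — independent of the other coefficients.
With the change, R* = 0.064/0.0023 = 27.8; it falls from 87.

R* ≈ 27.8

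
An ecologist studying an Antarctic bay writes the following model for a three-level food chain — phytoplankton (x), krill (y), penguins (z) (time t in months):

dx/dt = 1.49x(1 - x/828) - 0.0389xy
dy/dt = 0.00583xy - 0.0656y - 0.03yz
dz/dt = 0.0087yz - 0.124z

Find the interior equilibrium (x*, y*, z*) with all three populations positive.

From dz/dt = 0: 0.0087y* = 0.124, so y* = 14.3.
From dx/dt = 0: 1.49(1 - x*/828) = 0.0389·14.3, giving x* = 828·(1 - 0.372) = 520.
From dy/dt = 0: 0.00583·520 - 0.0656 = 0.03z*, so z* = 2.97/0.03 = 98.8.

x* ≈ 520, y* ≈ 14.3, z* ≈ 98.8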